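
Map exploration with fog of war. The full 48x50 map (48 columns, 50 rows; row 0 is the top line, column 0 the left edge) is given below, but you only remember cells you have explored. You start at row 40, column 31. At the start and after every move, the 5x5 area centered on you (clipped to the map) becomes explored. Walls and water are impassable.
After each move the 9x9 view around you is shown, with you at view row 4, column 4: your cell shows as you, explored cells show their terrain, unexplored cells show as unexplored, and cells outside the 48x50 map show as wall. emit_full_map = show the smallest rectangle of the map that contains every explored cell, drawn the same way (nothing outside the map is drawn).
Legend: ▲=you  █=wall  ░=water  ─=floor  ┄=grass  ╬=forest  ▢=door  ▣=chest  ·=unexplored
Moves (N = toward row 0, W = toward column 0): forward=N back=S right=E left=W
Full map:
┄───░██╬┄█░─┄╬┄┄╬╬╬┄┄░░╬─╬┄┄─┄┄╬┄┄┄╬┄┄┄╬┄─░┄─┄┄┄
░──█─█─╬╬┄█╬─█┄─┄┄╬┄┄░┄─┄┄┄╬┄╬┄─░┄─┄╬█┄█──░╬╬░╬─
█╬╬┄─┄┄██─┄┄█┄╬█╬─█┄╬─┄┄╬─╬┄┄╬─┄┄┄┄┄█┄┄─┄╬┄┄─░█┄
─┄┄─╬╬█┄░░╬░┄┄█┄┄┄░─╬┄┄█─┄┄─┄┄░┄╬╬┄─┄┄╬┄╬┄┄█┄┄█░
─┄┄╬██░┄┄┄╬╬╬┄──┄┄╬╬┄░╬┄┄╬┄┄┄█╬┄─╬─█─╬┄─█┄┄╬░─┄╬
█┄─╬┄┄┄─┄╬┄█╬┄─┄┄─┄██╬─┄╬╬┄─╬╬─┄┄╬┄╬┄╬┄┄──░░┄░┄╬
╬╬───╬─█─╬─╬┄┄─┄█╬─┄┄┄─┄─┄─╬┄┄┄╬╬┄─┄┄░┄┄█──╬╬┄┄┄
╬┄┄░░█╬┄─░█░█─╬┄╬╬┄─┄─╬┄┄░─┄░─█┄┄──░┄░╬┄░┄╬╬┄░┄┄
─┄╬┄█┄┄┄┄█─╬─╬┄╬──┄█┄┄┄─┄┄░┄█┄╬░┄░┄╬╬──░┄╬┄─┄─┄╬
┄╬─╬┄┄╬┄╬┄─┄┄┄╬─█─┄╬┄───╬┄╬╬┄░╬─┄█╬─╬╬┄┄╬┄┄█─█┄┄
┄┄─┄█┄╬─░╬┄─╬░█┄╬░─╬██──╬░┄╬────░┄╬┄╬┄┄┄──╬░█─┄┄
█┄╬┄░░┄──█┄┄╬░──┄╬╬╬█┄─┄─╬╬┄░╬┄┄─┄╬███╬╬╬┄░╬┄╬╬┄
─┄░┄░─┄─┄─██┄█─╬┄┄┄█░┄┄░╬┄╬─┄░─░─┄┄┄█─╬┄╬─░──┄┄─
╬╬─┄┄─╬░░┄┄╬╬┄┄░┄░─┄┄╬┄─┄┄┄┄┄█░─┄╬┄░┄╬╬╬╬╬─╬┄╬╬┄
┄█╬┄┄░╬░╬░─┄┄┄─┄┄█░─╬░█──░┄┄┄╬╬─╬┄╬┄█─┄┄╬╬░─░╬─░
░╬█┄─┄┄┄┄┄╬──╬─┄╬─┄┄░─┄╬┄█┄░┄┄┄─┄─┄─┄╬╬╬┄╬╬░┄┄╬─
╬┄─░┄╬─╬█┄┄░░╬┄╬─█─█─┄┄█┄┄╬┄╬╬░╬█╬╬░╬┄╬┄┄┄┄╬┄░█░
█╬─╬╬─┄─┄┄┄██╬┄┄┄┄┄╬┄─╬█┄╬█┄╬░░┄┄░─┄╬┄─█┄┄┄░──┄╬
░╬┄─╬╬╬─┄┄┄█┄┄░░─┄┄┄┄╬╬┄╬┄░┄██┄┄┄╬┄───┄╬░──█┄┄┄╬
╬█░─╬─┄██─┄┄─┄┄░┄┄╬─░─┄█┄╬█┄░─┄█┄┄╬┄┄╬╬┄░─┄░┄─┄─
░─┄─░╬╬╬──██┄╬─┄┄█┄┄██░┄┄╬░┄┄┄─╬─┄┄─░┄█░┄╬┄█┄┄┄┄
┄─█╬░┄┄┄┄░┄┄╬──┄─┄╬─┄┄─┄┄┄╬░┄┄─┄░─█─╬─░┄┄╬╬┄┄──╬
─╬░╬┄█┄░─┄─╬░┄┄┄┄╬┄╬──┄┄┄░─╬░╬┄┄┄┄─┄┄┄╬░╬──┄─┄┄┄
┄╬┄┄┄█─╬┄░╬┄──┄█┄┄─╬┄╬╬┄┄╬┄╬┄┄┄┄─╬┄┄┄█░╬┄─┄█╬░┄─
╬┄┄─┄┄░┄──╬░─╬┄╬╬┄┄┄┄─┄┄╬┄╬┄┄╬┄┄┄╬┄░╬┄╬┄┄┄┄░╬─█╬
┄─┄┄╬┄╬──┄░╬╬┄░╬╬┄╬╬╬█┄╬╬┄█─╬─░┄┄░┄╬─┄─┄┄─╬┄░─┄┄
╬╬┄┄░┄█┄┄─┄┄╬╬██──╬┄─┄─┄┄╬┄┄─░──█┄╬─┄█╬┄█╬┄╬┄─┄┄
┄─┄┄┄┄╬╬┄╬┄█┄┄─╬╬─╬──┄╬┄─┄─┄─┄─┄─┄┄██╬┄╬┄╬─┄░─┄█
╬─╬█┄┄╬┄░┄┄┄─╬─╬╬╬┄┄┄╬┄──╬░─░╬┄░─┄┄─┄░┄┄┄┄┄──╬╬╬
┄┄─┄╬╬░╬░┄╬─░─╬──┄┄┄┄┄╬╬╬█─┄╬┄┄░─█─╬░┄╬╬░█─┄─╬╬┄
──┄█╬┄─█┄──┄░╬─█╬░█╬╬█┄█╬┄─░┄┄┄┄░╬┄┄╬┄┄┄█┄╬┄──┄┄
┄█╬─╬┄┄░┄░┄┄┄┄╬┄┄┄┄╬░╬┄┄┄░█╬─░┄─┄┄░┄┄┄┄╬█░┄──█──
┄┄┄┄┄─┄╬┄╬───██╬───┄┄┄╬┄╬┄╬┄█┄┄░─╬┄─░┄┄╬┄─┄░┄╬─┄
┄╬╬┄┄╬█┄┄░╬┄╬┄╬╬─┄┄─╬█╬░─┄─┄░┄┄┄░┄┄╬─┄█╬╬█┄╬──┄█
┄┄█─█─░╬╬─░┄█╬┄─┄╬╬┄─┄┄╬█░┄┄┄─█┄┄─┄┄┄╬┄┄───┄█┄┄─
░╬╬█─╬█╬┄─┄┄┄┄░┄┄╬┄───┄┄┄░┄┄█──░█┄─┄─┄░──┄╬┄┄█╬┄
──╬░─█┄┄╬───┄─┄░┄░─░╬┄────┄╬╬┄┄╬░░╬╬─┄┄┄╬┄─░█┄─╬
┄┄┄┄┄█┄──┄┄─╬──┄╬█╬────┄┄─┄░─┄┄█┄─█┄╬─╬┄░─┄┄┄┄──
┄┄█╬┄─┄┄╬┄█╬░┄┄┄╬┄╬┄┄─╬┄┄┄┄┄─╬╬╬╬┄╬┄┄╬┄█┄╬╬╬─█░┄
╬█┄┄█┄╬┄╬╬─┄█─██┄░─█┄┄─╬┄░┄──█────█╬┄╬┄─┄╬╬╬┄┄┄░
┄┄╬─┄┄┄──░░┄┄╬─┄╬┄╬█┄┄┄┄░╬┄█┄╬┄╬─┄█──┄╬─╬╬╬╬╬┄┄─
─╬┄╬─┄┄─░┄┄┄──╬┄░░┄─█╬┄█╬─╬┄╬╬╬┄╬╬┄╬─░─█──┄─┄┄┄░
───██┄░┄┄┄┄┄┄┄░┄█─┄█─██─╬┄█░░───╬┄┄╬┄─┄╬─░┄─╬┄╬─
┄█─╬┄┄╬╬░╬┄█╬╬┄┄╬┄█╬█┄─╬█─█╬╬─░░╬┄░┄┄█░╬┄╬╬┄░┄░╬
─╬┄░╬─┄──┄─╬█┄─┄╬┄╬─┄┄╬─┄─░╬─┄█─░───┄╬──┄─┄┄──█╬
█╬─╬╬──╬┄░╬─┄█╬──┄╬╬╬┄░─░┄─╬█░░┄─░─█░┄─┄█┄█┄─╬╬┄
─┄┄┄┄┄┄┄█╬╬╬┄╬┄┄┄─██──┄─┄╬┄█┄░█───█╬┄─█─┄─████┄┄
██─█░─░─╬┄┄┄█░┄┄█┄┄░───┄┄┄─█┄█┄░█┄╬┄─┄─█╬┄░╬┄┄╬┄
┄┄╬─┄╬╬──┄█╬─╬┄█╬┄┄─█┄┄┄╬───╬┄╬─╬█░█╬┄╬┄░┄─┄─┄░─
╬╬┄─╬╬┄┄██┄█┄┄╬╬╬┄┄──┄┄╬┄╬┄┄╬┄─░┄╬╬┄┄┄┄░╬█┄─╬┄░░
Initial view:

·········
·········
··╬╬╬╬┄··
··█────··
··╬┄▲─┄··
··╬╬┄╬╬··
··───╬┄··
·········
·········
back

·········
··╬╬╬╬┄··
··█────··
··╬┄╬─┄··
··╬╬▲╬╬··
··───╬┄··
··─░░╬┄··
·········
·········

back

··╬╬╬╬┄··
··█────··
··╬┄╬─┄··
··╬╬┄╬╬··
··──▲╬┄··
··─░░╬┄··
··┄█─░─··
·········
·········

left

···╬╬╬╬┄·
···█────·
··┄╬┄╬─┄·
··╬╬╬┄╬╬·
··░─▲─╬┄·
··╬─░░╬┄·
··─┄█─░─·
·········
·········

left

····╬╬╬╬┄
····█────
··█┄╬┄╬─┄
··┄╬╬╬┄╬╬
··░░▲──╬┄
··╬╬─░░╬┄
··╬─┄█─░─
·········
·········

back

····█────
··█┄╬┄╬─┄
··┄╬╬╬┄╬╬
··░░───╬┄
··╬╬▲░░╬┄
··╬─┄█─░─
··╬█░░┄··
·········
·········

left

·····█───
···█┄╬┄╬─
··╬┄╬╬╬┄╬
··█░░───╬
··█╬▲─░░╬
··░╬─┄█─░
··─╬█░░┄·
·········
·········

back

···█┄╬┄╬─
··╬┄╬╬╬┄╬
··█░░───╬
··█╬╬─░░╬
··░╬▲┄█─░
··─╬█░░┄·
··┄█┄░█··
·········
·········

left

····█┄╬┄╬
···╬┄╬╬╬┄
··┄█░░───
··─█╬╬─░░
··─░▲─┄█─
··┄─╬█░░┄
··╬┄█┄░█·
·········
·········

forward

······█──
····█┄╬┄╬
··─╬┄╬╬╬┄
··┄█░░───
··─█▲╬─░░
··─░╬─┄█─
··┄─╬█░░┄
··╬┄█┄░█·
·········

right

·····█───
···█┄╬┄╬─
·─╬┄╬╬╬┄╬
·┄█░░───╬
·─█╬▲─░░╬
·─░╬─┄█─░
·┄─╬█░░┄·
·╬┄█┄░█··
·········

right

····█────
··█┄╬┄╬─┄
─╬┄╬╬╬┄╬╬
┄█░░───╬┄
─█╬╬▲░░╬┄
─░╬─┄█─░─
┄─╬█░░┄··
╬┄█┄░█···
·········

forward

····╬╬╬╬┄
····█────
··█┄╬┄╬─┄
─╬┄╬╬╬┄╬╬
┄█░░▲──╬┄
─█╬╬─░░╬┄
─░╬─┄█─░─
┄─╬█░░┄··
╬┄█┄░█···

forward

·········
····╬╬╬╬┄
··──█────
··█┄╬┄╬─┄
─╬┄╬▲╬┄╬╬
┄█░░───╬┄
─█╬╬─░░╬┄
─░╬─┄█─░─
┄─╬█░░┄··

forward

·········
·········
··┄─╬╬╬╬┄
··──█────
··█┄▲┄╬─┄
─╬┄╬╬╬┄╬╬
┄█░░───╬┄
─█╬╬─░░╬┄
─░╬─┄█─░─

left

·········
·········
··┄┄─╬╬╬╬
··┄──█───
··┄█▲╬┄╬─
·─╬┄╬╬╬┄╬
·┄█░░───╬
·─█╬╬─░░╬
·─░╬─┄█─░

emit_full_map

·┄┄─╬╬╬╬┄
·┄──█────
·┄█▲╬┄╬─┄
─╬┄╬╬╬┄╬╬
┄█░░───╬┄
─█╬╬─░░╬┄
─░╬─┄█─░─
┄─╬█░░┄··
╬┄█┄░█···

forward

·········
·········
··┄░─┄┄··
··┄┄─╬╬╬╬
··┄─▲█───
··┄█┄╬┄╬─
·─╬┄╬╬╬┄╬
·┄█░░───╬
·─█╬╬─░░╬

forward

·········
·········
··┄╬╬┄┄··
··┄░─┄┄··
··┄┄▲╬╬╬╬
··┄──█───
··┄█┄╬┄╬─
·─╬┄╬╬╬┄╬
·┄█░░───╬

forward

·········
·········
··┄┄█──··
··┄╬╬┄┄··
··┄░▲┄┄··
··┄┄─╬╬╬╬
··┄──█───
··┄█┄╬┄╬─
·─╬┄╬╬╬┄╬

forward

·········
·········
··┄┄┄─█··
··┄┄█──··
··┄╬▲┄┄··
··┄░─┄┄··
··┄┄─╬╬╬╬
··┄──█───
··┄█┄╬┄╬─

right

·········
·········
·┄┄┄─█┄··
·┄┄█──░··
·┄╬╬▲┄╬··
·┄░─┄┄█··
·┄┄─╬╬╬╬┄
·┄──█────
·┄█┄╬┄╬─┄

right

·········
·········
┄┄┄─█┄┄··
┄┄█──░█··
┄╬╬┄▲╬░··
┄░─┄┄█┄··
┄┄─╬╬╬╬┄·
┄──█────·
┄█┄╬┄╬─┄·

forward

·········
·········
··░┄┄┄░··
┄┄┄─█┄┄··
┄┄█─▲░█··
┄╬╬┄┄╬░··
┄░─┄┄█┄··
┄┄─╬╬╬╬┄·
┄──█────·

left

·········
·········
··┄░┄┄┄░·
·┄┄┄─█┄┄·
·┄┄█▲─░█·
·┄╬╬┄┄╬░·
·┄░─┄┄█┄·
·┄┄─╬╬╬╬┄
·┄──█────

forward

·········
·········
··┄█┄┄░··
··┄░┄┄┄░·
·┄┄┄▲█┄┄·
·┄┄█──░█·
·┄╬╬┄┄╬░·
·┄░─┄┄█┄·
·┄┄─╬╬╬╬┄

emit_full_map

··┄█┄┄░··
··┄░┄┄┄░·
·┄┄┄▲█┄┄·
·┄┄█──░█·
·┄╬╬┄┄╬░·
·┄░─┄┄█┄·
·┄┄─╬╬╬╬┄
·┄──█────
·┄█┄╬┄╬─┄
─╬┄╬╬╬┄╬╬
┄█░░───╬┄
─█╬╬─░░╬┄
─░╬─┄█─░─
┄─╬█░░┄··
╬┄█┄░█···

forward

·········
·········
··╬─░┄─··
··┄█┄┄░··
··┄░▲┄┄░·
·┄┄┄─█┄┄·
·┄┄█──░█·
·┄╬╬┄┄╬░·
·┄░─┄┄█┄·

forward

·········
·········
··░┄┄┄┄··
··╬─░┄─··
··┄█▲┄░··
··┄░┄┄┄░·
·┄┄┄─█┄┄·
·┄┄█──░█·
·┄╬╬┄┄╬░·

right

·········
·········
·░┄┄┄┄░··
·╬─░┄─┄··
·┄█┄▲░─··
·┄░┄┄┄░··
┄┄┄─█┄┄··
┄┄█──░█··
┄╬╬┄┄╬░··

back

·········
·░┄┄┄┄░··
·╬─░┄─┄··
·┄█┄┄░─··
·┄░┄▲┄░··
┄┄┄─█┄┄··
┄┄█──░█··
┄╬╬┄┄╬░··
┄░─┄┄█┄··

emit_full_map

··░┄┄┄┄░·
··╬─░┄─┄·
··┄█┄┄░─·
··┄░┄▲┄░·
·┄┄┄─█┄┄·
·┄┄█──░█·
·┄╬╬┄┄╬░·
·┄░─┄┄█┄·
·┄┄─╬╬╬╬┄
·┄──█────
·┄█┄╬┄╬─┄
─╬┄╬╬╬┄╬╬
┄█░░───╬┄
─█╬╬─░░╬┄
─░╬─┄█─░─
┄─╬█░░┄··
╬┄█┄░█···


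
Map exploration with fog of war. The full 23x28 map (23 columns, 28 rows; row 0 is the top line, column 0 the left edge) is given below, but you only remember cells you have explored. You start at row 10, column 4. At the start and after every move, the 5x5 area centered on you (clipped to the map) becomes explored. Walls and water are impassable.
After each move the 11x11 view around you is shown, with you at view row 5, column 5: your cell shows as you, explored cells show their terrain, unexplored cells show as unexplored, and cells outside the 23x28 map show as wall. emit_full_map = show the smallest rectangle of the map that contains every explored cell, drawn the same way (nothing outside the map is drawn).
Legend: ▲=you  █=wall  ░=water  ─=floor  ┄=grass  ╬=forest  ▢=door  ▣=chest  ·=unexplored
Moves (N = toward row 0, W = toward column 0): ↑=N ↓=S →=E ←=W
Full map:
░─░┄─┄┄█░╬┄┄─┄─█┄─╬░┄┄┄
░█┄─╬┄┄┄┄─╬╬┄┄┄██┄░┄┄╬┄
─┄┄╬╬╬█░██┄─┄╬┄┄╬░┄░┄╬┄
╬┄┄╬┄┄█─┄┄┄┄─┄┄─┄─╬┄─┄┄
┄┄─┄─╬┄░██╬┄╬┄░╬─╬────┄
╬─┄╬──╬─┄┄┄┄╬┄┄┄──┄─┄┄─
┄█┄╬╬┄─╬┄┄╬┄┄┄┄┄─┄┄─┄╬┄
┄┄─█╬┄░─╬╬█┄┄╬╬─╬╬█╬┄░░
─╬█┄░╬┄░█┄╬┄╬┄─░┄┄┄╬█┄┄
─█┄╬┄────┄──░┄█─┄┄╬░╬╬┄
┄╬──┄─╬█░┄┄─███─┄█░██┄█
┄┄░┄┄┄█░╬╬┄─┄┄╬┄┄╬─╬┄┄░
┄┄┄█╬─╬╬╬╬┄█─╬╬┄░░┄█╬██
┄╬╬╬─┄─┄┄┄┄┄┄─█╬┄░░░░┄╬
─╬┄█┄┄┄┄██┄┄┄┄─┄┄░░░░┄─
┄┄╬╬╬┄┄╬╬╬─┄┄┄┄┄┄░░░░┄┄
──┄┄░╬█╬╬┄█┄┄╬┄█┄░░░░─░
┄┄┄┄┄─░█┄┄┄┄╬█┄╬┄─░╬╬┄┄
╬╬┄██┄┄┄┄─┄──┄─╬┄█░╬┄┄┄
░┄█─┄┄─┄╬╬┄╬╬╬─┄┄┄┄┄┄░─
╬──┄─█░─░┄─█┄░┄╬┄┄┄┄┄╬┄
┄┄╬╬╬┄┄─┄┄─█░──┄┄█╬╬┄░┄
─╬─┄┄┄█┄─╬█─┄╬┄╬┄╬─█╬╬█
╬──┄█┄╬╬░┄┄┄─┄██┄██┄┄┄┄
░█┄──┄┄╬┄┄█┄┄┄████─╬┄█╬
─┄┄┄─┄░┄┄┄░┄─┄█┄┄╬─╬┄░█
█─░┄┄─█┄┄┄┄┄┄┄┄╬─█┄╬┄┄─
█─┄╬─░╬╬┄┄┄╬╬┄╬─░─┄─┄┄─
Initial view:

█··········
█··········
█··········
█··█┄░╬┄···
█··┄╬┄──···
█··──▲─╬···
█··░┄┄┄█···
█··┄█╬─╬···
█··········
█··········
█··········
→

···········
···········
···········
··█┄░╬┄░···
··┄╬┄───···
··──┄▲╬█···
··░┄┄┄█░···
··┄█╬─╬╬···
···········
···········
···········

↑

···········
···········
···········
···█╬┄░─···
··█┄░╬┄░···
··┄╬┄▲──···
··──┄─╬█···
··░┄┄┄█░···
··┄█╬─╬╬···
···········
···········

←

█··········
█··········
█··········
█··─█╬┄░─··
█··█┄░╬┄░··
█··┄╬▲───··
█··──┄─╬█··
█··░┄┄┄█░··
█··┄█╬─╬╬··
█··········
█··········

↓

█··········
█··········
█··─█╬┄░─··
█··█┄░╬┄░··
█··┄╬┄───··
█··──▲─╬█··
█··░┄┄┄█░··
█··┄█╬─╬╬··
█··········
█··········
█··········

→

···········
···········
··─█╬┄░─···
··█┄░╬┄░···
··┄╬┄───···
··──┄▲╬█···
··░┄┄┄█░···
··┄█╬─╬╬···
···········
···········
···········

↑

···········
···········
···········
··─█╬┄░─···
··█┄░╬┄░···
··┄╬┄▲──···
··──┄─╬█···
··░┄┄┄█░···
··┄█╬─╬╬···
···········
···········

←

█··········
█··········
█··········
█··─█╬┄░─··
█··█┄░╬┄░··
█··┄╬▲───··
█··──┄─╬█··
█··░┄┄┄█░··
█··┄█╬─╬╬··
█··········
█··········

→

···········
···········
···········
··─█╬┄░─···
··█┄░╬┄░···
··┄╬┄▲──···
··──┄─╬█···
··░┄┄┄█░···
··┄█╬─╬╬···
···········
···········

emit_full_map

─█╬┄░─
█┄░╬┄░
┄╬┄▲──
──┄─╬█
░┄┄┄█░
┄█╬─╬╬

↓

···········
···········
··─█╬┄░─···
··█┄░╬┄░···
··┄╬┄───···
··──┄▲╬█···
··░┄┄┄█░···
··┄█╬─╬╬···
···········
···········
···········

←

█··········
█··········
█··─█╬┄░─··
█··█┄░╬┄░··
█··┄╬┄───··
█··──▲─╬█··
█··░┄┄┄█░··
█··┄█╬─╬╬··
█··········
█··········
█··········


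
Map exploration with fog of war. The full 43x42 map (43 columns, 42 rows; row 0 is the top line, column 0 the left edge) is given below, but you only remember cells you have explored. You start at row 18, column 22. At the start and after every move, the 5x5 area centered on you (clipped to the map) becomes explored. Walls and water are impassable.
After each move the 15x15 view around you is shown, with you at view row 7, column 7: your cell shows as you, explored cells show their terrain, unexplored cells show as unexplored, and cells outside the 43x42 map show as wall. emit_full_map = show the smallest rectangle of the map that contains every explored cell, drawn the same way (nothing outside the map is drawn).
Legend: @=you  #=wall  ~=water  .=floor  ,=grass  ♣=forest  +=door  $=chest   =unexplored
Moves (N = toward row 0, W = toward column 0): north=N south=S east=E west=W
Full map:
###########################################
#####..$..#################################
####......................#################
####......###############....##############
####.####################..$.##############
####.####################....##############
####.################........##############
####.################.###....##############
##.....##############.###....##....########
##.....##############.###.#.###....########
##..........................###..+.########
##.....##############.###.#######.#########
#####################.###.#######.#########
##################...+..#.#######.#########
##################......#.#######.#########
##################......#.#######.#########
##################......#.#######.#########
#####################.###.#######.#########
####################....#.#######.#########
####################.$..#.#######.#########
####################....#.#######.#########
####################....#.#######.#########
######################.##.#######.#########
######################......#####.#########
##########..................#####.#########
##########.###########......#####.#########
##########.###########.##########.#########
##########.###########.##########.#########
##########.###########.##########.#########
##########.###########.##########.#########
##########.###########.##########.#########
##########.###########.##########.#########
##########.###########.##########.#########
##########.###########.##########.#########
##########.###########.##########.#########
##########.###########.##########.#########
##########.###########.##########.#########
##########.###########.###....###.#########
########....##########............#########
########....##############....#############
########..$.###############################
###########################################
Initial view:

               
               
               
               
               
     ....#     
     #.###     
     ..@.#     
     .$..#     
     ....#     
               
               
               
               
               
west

               
               
               
               
               
     .....#    
     ##.###    
     #.@..#    
     #.$..#    
     #....#    
               
               
               
               
               

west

               
               
               
               
               
     ......#   
     ###.###   
     ##@...#   
     ##.$..#   
     ##....#   
               
               
               
               
               

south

               
               
               
               
     ......#   
     ###.###   
     ##....#   
     ##@$..#   
     ##....#   
     ##...     
               
               
               
               
               

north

               
               
               
               
               
     ......#   
     ###.###   
     ##@...#   
     ##.$..#   
     ##....#   
     ##...     
               
               
               
               

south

               
               
               
               
     ......#   
     ###.###   
     ##....#   
     ##@$..#   
     ##....#   
     ##...     
               
               
               
               
               

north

               
               
               
               
               
     ......#   
     ###.###   
     ##@...#   
     ##.$..#   
     ##....#   
     ##...     
               
               
               
               

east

               
               
               
               
               
    ......#    
    ###.###    
    ##.@..#    
    ##.$..#    
    ##....#    
    ##...      
               
               
               
               


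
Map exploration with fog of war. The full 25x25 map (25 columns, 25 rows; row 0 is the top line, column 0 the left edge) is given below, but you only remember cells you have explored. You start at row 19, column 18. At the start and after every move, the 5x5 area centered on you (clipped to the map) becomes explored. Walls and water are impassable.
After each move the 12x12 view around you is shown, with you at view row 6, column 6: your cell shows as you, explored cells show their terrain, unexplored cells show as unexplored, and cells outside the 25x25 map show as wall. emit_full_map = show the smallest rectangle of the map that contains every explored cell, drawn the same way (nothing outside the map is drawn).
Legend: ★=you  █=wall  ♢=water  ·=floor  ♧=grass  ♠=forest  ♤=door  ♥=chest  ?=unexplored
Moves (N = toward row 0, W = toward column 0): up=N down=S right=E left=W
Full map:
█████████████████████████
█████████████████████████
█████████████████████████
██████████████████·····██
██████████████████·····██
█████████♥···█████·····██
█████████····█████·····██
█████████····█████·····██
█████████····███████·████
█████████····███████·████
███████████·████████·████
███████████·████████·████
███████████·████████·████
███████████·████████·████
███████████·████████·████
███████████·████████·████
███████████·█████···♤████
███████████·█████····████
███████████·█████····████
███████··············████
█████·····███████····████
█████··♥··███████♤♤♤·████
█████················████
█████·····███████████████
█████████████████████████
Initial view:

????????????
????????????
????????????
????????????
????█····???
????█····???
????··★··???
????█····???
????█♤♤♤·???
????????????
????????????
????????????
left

????????????
????????????
????????????
????????????
????██····??
????██····??
????··★···??
????██····??
????██♤♤♤·??
????????????
????????????
????????????

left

????????????
????????????
????????????
????????????
????███····?
????███····?
????··★····?
????███····?
????███♤♤♤·?
????????????
????????????
????????????

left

????????????
????????????
????????????
????????????
????████····
????████····
????··★·····
????████····
????████♤♤♤·
????????????
????????????
????????????

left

????????????
????????????
????????????
????????????
????█████···
????█████···
????··★·····
????█████···
????█████♤♤♤
????????????
????????????
????????????

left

????????????
????????????
????????????
????????????
????·█████··
????·█████··
????··★·····
????██████··
????██████♤♤
????????????
????????????
????????????

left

????????????
????????????
????????????
????????????
????█·█████·
????█·█████·
????··★·····
????███████·
????███████♤
????????????
????????????
????????????

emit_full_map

█·█████····
█·█████····
··★········
███████····
███████♤♤♤·

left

????????????
????????????
????????????
????????????
????██·█████
????██·█████
????··★·····
????·███████
????·███████
????????????
????????????
????????????

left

????????????
????????????
????????????
????????????
????███·████
????███·████
????··★·····
????··██████
????··██████
????????????
????????????
????????????

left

????????????
????????????
????????????
????????????
????████·███
????████·███
????··★·····
????···█████
????♥··█████
????????????
????????????
????????????

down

????????????
????????????
????????????
????████·███
????████·███
????········
????··★█████
????♥··█████
????·····???
????????????
????????????
████████████

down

????????????
????????????
????████·███
????████·███
????········
????···█████
????♥·★█████
????·····???
????···██???
????????????
████████████
████████████

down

????????????
????████·███
????████·███
????········
????···█████
????♥··█████
????··★··???
????···██???
????█████???
████████████
████████████
████████████

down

????████·███
????████·███
????········
????···█████
????♥··█████
????·····???
????··★██???
????█████???
████████████
████████████
████████████
████████████

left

?????████·██
?????████·██
?????·······
?????···████
????·♥··████
????······??
????··★·██??
????██████??
████████████
████████████
████████████
████████████

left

??????████·█
??????████·█
??????······
??????···███
????··♥··███
????·······?
????··★··██?
????███████?
████████████
████████████
████████████
████████████

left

???????████·
???????████·
???????·····
???????···██
????█··♥··██
????█·······
????█·★···██
????████████
████████████
████████████
████████████
████████████

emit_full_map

???████·█████····
???████·█████····
???··············
???···███████····
█··♥··███████♤♤♤·
█·······?????????
█·★···██?????????
████████?????????

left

█???????████
█???????████
█???????····
█???????···█
█???██··♥··█
█???██······
█???██★····█
█???████████
████████████
████████████
████████████
████████████

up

█???????????
█???????████
█???????████
█???????····
█???██·····█
█???██··♥··█
█???██★·····
█???██·····█
█???████████
████████████
████████████
████████████

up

█???????????
█???????????
█???????████
█???????████
█???████····
█???██·····█
█???██★·♥··█
█???██······
█???██·····█
█???████████
████████████
████████████

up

█???????????
█???????????
█???????????
█???????████
█???████████
█???████····
█???██★····█
█???██··♥··█
█???██······
█???██·····█
█???████████
████████████

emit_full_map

????████·█████····
████████·█████····
████··············
██★····███████····
██··♥··███████♤♤♤·
██·······?????????
██·····██?????????
█████████?????????

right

????????????
????????????
????????????
???????████·
???████████·
???████·····
???██·★···██
???██··♥··██
???██·······
???██·····██
???█████████
████████████

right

????????????
????????????
????????????
??????████·█
??████████·█
??████······
??██··★··███
??██··♥··███
??██·······?
??██·····██?
??█████████?
████████████

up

????????????
????????????
????????????
????????????
????██████·█
??████████·█
??████★·····
??██·····███
??██··♥··███
??██·······?
??██·····██?
??█████████?

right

????????????
????????????
????????????
????????????
???██████·██
?████████·██
?████·★·····
?██·····████
?██··♥··████
?██·······??
?██·····██??
?█████████??

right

????????????
????????????
????????????
????????????
??██████·███
████████·███
████··★·····
██·····█████
██··♥··█████
██·······???
██·····██???
█████████???

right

????????????
????????????
????????????
????????????
?██████·████
███████·████
███···★·····
█·····██████
█··♥··██████
█·······????
█·····██????
████████????

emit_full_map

??██████·█████····
████████·█████····
████···★··········
██·····███████····
██··♥··███████♤♤♤·
██·······?????????
██·····██?????????
█████████?????????


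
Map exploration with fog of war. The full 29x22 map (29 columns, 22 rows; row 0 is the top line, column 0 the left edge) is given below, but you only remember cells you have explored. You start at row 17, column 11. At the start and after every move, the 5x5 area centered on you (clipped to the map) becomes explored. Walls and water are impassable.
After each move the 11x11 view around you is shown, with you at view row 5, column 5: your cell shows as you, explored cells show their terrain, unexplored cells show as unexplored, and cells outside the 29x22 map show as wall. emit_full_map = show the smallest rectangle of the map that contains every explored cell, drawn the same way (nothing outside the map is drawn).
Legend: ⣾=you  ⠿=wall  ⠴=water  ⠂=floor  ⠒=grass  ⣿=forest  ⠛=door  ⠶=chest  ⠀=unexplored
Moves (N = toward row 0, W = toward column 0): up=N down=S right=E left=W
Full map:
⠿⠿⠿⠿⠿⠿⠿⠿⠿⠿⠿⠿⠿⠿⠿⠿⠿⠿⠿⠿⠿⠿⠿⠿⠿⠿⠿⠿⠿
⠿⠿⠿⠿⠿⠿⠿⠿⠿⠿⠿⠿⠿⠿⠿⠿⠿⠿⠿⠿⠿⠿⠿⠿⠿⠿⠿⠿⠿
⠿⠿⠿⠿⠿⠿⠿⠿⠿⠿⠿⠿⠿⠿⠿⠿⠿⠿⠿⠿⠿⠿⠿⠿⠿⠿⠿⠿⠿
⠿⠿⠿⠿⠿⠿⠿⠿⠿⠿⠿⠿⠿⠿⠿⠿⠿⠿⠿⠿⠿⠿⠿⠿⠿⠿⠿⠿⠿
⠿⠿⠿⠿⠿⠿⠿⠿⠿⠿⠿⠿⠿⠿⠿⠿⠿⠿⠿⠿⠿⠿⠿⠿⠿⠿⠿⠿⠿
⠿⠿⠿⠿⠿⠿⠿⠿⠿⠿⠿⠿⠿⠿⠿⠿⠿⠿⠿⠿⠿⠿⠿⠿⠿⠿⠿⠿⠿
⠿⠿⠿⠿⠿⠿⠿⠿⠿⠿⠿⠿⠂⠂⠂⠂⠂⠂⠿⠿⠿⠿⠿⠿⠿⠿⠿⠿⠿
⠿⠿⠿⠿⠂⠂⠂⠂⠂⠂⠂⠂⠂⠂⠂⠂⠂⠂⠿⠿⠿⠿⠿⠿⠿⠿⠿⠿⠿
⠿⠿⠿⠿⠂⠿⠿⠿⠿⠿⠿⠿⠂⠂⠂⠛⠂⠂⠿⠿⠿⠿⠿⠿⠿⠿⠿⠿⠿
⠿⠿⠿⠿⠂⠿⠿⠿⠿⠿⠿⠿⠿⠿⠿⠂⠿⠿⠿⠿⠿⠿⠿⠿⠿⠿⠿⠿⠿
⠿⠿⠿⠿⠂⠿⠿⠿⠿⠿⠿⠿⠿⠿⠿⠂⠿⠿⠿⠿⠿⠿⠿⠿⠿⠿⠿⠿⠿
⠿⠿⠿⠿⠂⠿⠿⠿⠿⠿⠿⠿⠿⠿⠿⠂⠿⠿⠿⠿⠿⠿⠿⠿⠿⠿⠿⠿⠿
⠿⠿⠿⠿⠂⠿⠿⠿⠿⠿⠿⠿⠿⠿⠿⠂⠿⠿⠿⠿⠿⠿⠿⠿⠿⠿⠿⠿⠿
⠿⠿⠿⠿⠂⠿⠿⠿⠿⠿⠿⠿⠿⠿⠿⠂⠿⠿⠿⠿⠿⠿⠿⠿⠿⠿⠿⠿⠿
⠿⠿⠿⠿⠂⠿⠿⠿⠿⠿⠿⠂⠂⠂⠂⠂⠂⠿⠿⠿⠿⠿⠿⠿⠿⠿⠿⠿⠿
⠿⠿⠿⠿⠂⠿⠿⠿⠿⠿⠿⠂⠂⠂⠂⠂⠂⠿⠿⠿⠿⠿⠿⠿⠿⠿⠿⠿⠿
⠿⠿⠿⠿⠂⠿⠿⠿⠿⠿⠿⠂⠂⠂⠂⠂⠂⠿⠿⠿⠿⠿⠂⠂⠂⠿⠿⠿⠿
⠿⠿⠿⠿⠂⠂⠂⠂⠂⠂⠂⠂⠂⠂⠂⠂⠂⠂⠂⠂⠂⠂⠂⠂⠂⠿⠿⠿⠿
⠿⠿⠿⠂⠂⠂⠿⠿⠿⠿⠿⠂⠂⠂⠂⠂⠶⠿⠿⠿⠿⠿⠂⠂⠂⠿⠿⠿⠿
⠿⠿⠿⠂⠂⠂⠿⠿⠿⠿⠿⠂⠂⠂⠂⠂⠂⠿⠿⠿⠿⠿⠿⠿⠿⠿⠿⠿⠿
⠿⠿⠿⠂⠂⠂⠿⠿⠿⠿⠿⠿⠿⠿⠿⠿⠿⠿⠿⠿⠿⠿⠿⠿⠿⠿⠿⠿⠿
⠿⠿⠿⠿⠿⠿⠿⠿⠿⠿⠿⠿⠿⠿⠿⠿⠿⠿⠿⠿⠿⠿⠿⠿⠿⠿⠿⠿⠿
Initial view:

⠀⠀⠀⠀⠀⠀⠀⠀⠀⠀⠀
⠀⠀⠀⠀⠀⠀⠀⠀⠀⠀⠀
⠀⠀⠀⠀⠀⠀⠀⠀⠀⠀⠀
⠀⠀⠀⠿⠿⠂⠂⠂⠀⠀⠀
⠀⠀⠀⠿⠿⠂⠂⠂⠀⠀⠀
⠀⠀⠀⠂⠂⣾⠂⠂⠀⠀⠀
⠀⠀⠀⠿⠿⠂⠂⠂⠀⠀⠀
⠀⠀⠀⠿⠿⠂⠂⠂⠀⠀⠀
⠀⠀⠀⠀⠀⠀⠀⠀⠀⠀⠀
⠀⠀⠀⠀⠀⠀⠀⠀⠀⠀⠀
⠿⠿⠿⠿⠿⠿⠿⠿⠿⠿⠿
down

⠀⠀⠀⠀⠀⠀⠀⠀⠀⠀⠀
⠀⠀⠀⠀⠀⠀⠀⠀⠀⠀⠀
⠀⠀⠀⠿⠿⠂⠂⠂⠀⠀⠀
⠀⠀⠀⠿⠿⠂⠂⠂⠀⠀⠀
⠀⠀⠀⠂⠂⠂⠂⠂⠀⠀⠀
⠀⠀⠀⠿⠿⣾⠂⠂⠀⠀⠀
⠀⠀⠀⠿⠿⠂⠂⠂⠀⠀⠀
⠀⠀⠀⠿⠿⠿⠿⠿⠀⠀⠀
⠀⠀⠀⠀⠀⠀⠀⠀⠀⠀⠀
⠿⠿⠿⠿⠿⠿⠿⠿⠿⠿⠿
⠿⠿⠿⠿⠿⠿⠿⠿⠿⠿⠿

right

⠀⠀⠀⠀⠀⠀⠀⠀⠀⠀⠀
⠀⠀⠀⠀⠀⠀⠀⠀⠀⠀⠀
⠀⠀⠿⠿⠂⠂⠂⠀⠀⠀⠀
⠀⠀⠿⠿⠂⠂⠂⠂⠀⠀⠀
⠀⠀⠂⠂⠂⠂⠂⠂⠀⠀⠀
⠀⠀⠿⠿⠂⣾⠂⠂⠀⠀⠀
⠀⠀⠿⠿⠂⠂⠂⠂⠀⠀⠀
⠀⠀⠿⠿⠿⠿⠿⠿⠀⠀⠀
⠀⠀⠀⠀⠀⠀⠀⠀⠀⠀⠀
⠿⠿⠿⠿⠿⠿⠿⠿⠿⠿⠿
⠿⠿⠿⠿⠿⠿⠿⠿⠿⠿⠿

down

⠀⠀⠀⠀⠀⠀⠀⠀⠀⠀⠀
⠀⠀⠿⠿⠂⠂⠂⠀⠀⠀⠀
⠀⠀⠿⠿⠂⠂⠂⠂⠀⠀⠀
⠀⠀⠂⠂⠂⠂⠂⠂⠀⠀⠀
⠀⠀⠿⠿⠂⠂⠂⠂⠀⠀⠀
⠀⠀⠿⠿⠂⣾⠂⠂⠀⠀⠀
⠀⠀⠿⠿⠿⠿⠿⠿⠀⠀⠀
⠀⠀⠀⠿⠿⠿⠿⠿⠀⠀⠀
⠿⠿⠿⠿⠿⠿⠿⠿⠿⠿⠿
⠿⠿⠿⠿⠿⠿⠿⠿⠿⠿⠿
⠿⠿⠿⠿⠿⠿⠿⠿⠿⠿⠿

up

⠀⠀⠀⠀⠀⠀⠀⠀⠀⠀⠀
⠀⠀⠀⠀⠀⠀⠀⠀⠀⠀⠀
⠀⠀⠿⠿⠂⠂⠂⠀⠀⠀⠀
⠀⠀⠿⠿⠂⠂⠂⠂⠀⠀⠀
⠀⠀⠂⠂⠂⠂⠂⠂⠀⠀⠀
⠀⠀⠿⠿⠂⣾⠂⠂⠀⠀⠀
⠀⠀⠿⠿⠂⠂⠂⠂⠀⠀⠀
⠀⠀⠿⠿⠿⠿⠿⠿⠀⠀⠀
⠀⠀⠀⠿⠿⠿⠿⠿⠀⠀⠀
⠿⠿⠿⠿⠿⠿⠿⠿⠿⠿⠿
⠿⠿⠿⠿⠿⠿⠿⠿⠿⠿⠿

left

⠀⠀⠀⠀⠀⠀⠀⠀⠀⠀⠀
⠀⠀⠀⠀⠀⠀⠀⠀⠀⠀⠀
⠀⠀⠀⠿⠿⠂⠂⠂⠀⠀⠀
⠀⠀⠀⠿⠿⠂⠂⠂⠂⠀⠀
⠀⠀⠀⠂⠂⠂⠂⠂⠂⠀⠀
⠀⠀⠀⠿⠿⣾⠂⠂⠂⠀⠀
⠀⠀⠀⠿⠿⠂⠂⠂⠂⠀⠀
⠀⠀⠀⠿⠿⠿⠿⠿⠿⠀⠀
⠀⠀⠀⠀⠿⠿⠿⠿⠿⠀⠀
⠿⠿⠿⠿⠿⠿⠿⠿⠿⠿⠿
⠿⠿⠿⠿⠿⠿⠿⠿⠿⠿⠿

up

⠀⠀⠀⠀⠀⠀⠀⠀⠀⠀⠀
⠀⠀⠀⠀⠀⠀⠀⠀⠀⠀⠀
⠀⠀⠀⠀⠀⠀⠀⠀⠀⠀⠀
⠀⠀⠀⠿⠿⠂⠂⠂⠀⠀⠀
⠀⠀⠀⠿⠿⠂⠂⠂⠂⠀⠀
⠀⠀⠀⠂⠂⣾⠂⠂⠂⠀⠀
⠀⠀⠀⠿⠿⠂⠂⠂⠂⠀⠀
⠀⠀⠀⠿⠿⠂⠂⠂⠂⠀⠀
⠀⠀⠀⠿⠿⠿⠿⠿⠿⠀⠀
⠀⠀⠀⠀⠿⠿⠿⠿⠿⠀⠀
⠿⠿⠿⠿⠿⠿⠿⠿⠿⠿⠿

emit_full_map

⠿⠿⠂⠂⠂⠀
⠿⠿⠂⠂⠂⠂
⠂⠂⣾⠂⠂⠂
⠿⠿⠂⠂⠂⠂
⠿⠿⠂⠂⠂⠂
⠿⠿⠿⠿⠿⠿
⠀⠿⠿⠿⠿⠿

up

⠀⠀⠀⠀⠀⠀⠀⠀⠀⠀⠀
⠀⠀⠀⠀⠀⠀⠀⠀⠀⠀⠀
⠀⠀⠀⠀⠀⠀⠀⠀⠀⠀⠀
⠀⠀⠀⠿⠿⠂⠂⠂⠀⠀⠀
⠀⠀⠀⠿⠿⠂⠂⠂⠀⠀⠀
⠀⠀⠀⠿⠿⣾⠂⠂⠂⠀⠀
⠀⠀⠀⠂⠂⠂⠂⠂⠂⠀⠀
⠀⠀⠀⠿⠿⠂⠂⠂⠂⠀⠀
⠀⠀⠀⠿⠿⠂⠂⠂⠂⠀⠀
⠀⠀⠀⠿⠿⠿⠿⠿⠿⠀⠀
⠀⠀⠀⠀⠿⠿⠿⠿⠿⠀⠀

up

⠀⠀⠀⠀⠀⠀⠀⠀⠀⠀⠀
⠀⠀⠀⠀⠀⠀⠀⠀⠀⠀⠀
⠀⠀⠀⠀⠀⠀⠀⠀⠀⠀⠀
⠀⠀⠀⠿⠿⠿⠿⠿⠀⠀⠀
⠀⠀⠀⠿⠿⠂⠂⠂⠀⠀⠀
⠀⠀⠀⠿⠿⣾⠂⠂⠀⠀⠀
⠀⠀⠀⠿⠿⠂⠂⠂⠂⠀⠀
⠀⠀⠀⠂⠂⠂⠂⠂⠂⠀⠀
⠀⠀⠀⠿⠿⠂⠂⠂⠂⠀⠀
⠀⠀⠀⠿⠿⠂⠂⠂⠂⠀⠀
⠀⠀⠀⠿⠿⠿⠿⠿⠿⠀⠀

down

⠀⠀⠀⠀⠀⠀⠀⠀⠀⠀⠀
⠀⠀⠀⠀⠀⠀⠀⠀⠀⠀⠀
⠀⠀⠀⠿⠿⠿⠿⠿⠀⠀⠀
⠀⠀⠀⠿⠿⠂⠂⠂⠀⠀⠀
⠀⠀⠀⠿⠿⠂⠂⠂⠀⠀⠀
⠀⠀⠀⠿⠿⣾⠂⠂⠂⠀⠀
⠀⠀⠀⠂⠂⠂⠂⠂⠂⠀⠀
⠀⠀⠀⠿⠿⠂⠂⠂⠂⠀⠀
⠀⠀⠀⠿⠿⠂⠂⠂⠂⠀⠀
⠀⠀⠀⠿⠿⠿⠿⠿⠿⠀⠀
⠀⠀⠀⠀⠿⠿⠿⠿⠿⠀⠀

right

⠀⠀⠀⠀⠀⠀⠀⠀⠀⠀⠀
⠀⠀⠀⠀⠀⠀⠀⠀⠀⠀⠀
⠀⠀⠿⠿⠿⠿⠿⠀⠀⠀⠀
⠀⠀⠿⠿⠂⠂⠂⠂⠀⠀⠀
⠀⠀⠿⠿⠂⠂⠂⠂⠀⠀⠀
⠀⠀⠿⠿⠂⣾⠂⠂⠀⠀⠀
⠀⠀⠂⠂⠂⠂⠂⠂⠀⠀⠀
⠀⠀⠿⠿⠂⠂⠂⠂⠀⠀⠀
⠀⠀⠿⠿⠂⠂⠂⠂⠀⠀⠀
⠀⠀⠿⠿⠿⠿⠿⠿⠀⠀⠀
⠀⠀⠀⠿⠿⠿⠿⠿⠀⠀⠀

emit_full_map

⠿⠿⠿⠿⠿⠀
⠿⠿⠂⠂⠂⠂
⠿⠿⠂⠂⠂⠂
⠿⠿⠂⣾⠂⠂
⠂⠂⠂⠂⠂⠂
⠿⠿⠂⠂⠂⠂
⠿⠿⠂⠂⠂⠂
⠿⠿⠿⠿⠿⠿
⠀⠿⠿⠿⠿⠿

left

⠀⠀⠀⠀⠀⠀⠀⠀⠀⠀⠀
⠀⠀⠀⠀⠀⠀⠀⠀⠀⠀⠀
⠀⠀⠀⠿⠿⠿⠿⠿⠀⠀⠀
⠀⠀⠀⠿⠿⠂⠂⠂⠂⠀⠀
⠀⠀⠀⠿⠿⠂⠂⠂⠂⠀⠀
⠀⠀⠀⠿⠿⣾⠂⠂⠂⠀⠀
⠀⠀⠀⠂⠂⠂⠂⠂⠂⠀⠀
⠀⠀⠀⠿⠿⠂⠂⠂⠂⠀⠀
⠀⠀⠀⠿⠿⠂⠂⠂⠂⠀⠀
⠀⠀⠀⠿⠿⠿⠿⠿⠿⠀⠀
⠀⠀⠀⠀⠿⠿⠿⠿⠿⠀⠀

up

⠀⠀⠀⠀⠀⠀⠀⠀⠀⠀⠀
⠀⠀⠀⠀⠀⠀⠀⠀⠀⠀⠀
⠀⠀⠀⠀⠀⠀⠀⠀⠀⠀⠀
⠀⠀⠀⠿⠿⠿⠿⠿⠀⠀⠀
⠀⠀⠀⠿⠿⠂⠂⠂⠂⠀⠀
⠀⠀⠀⠿⠿⣾⠂⠂⠂⠀⠀
⠀⠀⠀⠿⠿⠂⠂⠂⠂⠀⠀
⠀⠀⠀⠂⠂⠂⠂⠂⠂⠀⠀
⠀⠀⠀⠿⠿⠂⠂⠂⠂⠀⠀
⠀⠀⠀⠿⠿⠂⠂⠂⠂⠀⠀
⠀⠀⠀⠿⠿⠿⠿⠿⠿⠀⠀

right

⠀⠀⠀⠀⠀⠀⠀⠀⠀⠀⠀
⠀⠀⠀⠀⠀⠀⠀⠀⠀⠀⠀
⠀⠀⠀⠀⠀⠀⠀⠀⠀⠀⠀
⠀⠀⠿⠿⠿⠿⠿⠿⠀⠀⠀
⠀⠀⠿⠿⠂⠂⠂⠂⠀⠀⠀
⠀⠀⠿⠿⠂⣾⠂⠂⠀⠀⠀
⠀⠀⠿⠿⠂⠂⠂⠂⠀⠀⠀
⠀⠀⠂⠂⠂⠂⠂⠂⠀⠀⠀
⠀⠀⠿⠿⠂⠂⠂⠂⠀⠀⠀
⠀⠀⠿⠿⠂⠂⠂⠂⠀⠀⠀
⠀⠀⠿⠿⠿⠿⠿⠿⠀⠀⠀

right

⠀⠀⠀⠀⠀⠀⠀⠀⠀⠀⠀
⠀⠀⠀⠀⠀⠀⠀⠀⠀⠀⠀
⠀⠀⠀⠀⠀⠀⠀⠀⠀⠀⠀
⠀⠿⠿⠿⠿⠿⠿⠂⠀⠀⠀
⠀⠿⠿⠂⠂⠂⠂⠂⠀⠀⠀
⠀⠿⠿⠂⠂⣾⠂⠂⠀⠀⠀
⠀⠿⠿⠂⠂⠂⠂⠂⠀⠀⠀
⠀⠂⠂⠂⠂⠂⠂⠂⠀⠀⠀
⠀⠿⠿⠂⠂⠂⠂⠀⠀⠀⠀
⠀⠿⠿⠂⠂⠂⠂⠀⠀⠀⠀
⠀⠿⠿⠿⠿⠿⠿⠀⠀⠀⠀

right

⠀⠀⠀⠀⠀⠀⠀⠀⠀⠀⠀
⠀⠀⠀⠀⠀⠀⠀⠀⠀⠀⠀
⠀⠀⠀⠀⠀⠀⠀⠀⠀⠀⠀
⠿⠿⠿⠿⠿⠿⠂⠿⠀⠀⠀
⠿⠿⠂⠂⠂⠂⠂⠂⠀⠀⠀
⠿⠿⠂⠂⠂⣾⠂⠂⠀⠀⠀
⠿⠿⠂⠂⠂⠂⠂⠂⠀⠀⠀
⠂⠂⠂⠂⠂⠂⠂⠂⠀⠀⠀
⠿⠿⠂⠂⠂⠂⠀⠀⠀⠀⠀
⠿⠿⠂⠂⠂⠂⠀⠀⠀⠀⠀
⠿⠿⠿⠿⠿⠿⠀⠀⠀⠀⠀

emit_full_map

⠿⠿⠿⠿⠿⠿⠂⠿
⠿⠿⠂⠂⠂⠂⠂⠂
⠿⠿⠂⠂⠂⣾⠂⠂
⠿⠿⠂⠂⠂⠂⠂⠂
⠂⠂⠂⠂⠂⠂⠂⠂
⠿⠿⠂⠂⠂⠂⠀⠀
⠿⠿⠂⠂⠂⠂⠀⠀
⠿⠿⠿⠿⠿⠿⠀⠀
⠀⠿⠿⠿⠿⠿⠀⠀

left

⠀⠀⠀⠀⠀⠀⠀⠀⠀⠀⠀
⠀⠀⠀⠀⠀⠀⠀⠀⠀⠀⠀
⠀⠀⠀⠀⠀⠀⠀⠀⠀⠀⠀
⠀⠿⠿⠿⠿⠿⠿⠂⠿⠀⠀
⠀⠿⠿⠂⠂⠂⠂⠂⠂⠀⠀
⠀⠿⠿⠂⠂⣾⠂⠂⠂⠀⠀
⠀⠿⠿⠂⠂⠂⠂⠂⠂⠀⠀
⠀⠂⠂⠂⠂⠂⠂⠂⠂⠀⠀
⠀⠿⠿⠂⠂⠂⠂⠀⠀⠀⠀
⠀⠿⠿⠂⠂⠂⠂⠀⠀⠀⠀
⠀⠿⠿⠿⠿⠿⠿⠀⠀⠀⠀

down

⠀⠀⠀⠀⠀⠀⠀⠀⠀⠀⠀
⠀⠀⠀⠀⠀⠀⠀⠀⠀⠀⠀
⠀⠿⠿⠿⠿⠿⠿⠂⠿⠀⠀
⠀⠿⠿⠂⠂⠂⠂⠂⠂⠀⠀
⠀⠿⠿⠂⠂⠂⠂⠂⠂⠀⠀
⠀⠿⠿⠂⠂⣾⠂⠂⠂⠀⠀
⠀⠂⠂⠂⠂⠂⠂⠂⠂⠀⠀
⠀⠿⠿⠂⠂⠂⠂⠂⠀⠀⠀
⠀⠿⠿⠂⠂⠂⠂⠀⠀⠀⠀
⠀⠿⠿⠿⠿⠿⠿⠀⠀⠀⠀
⠀⠀⠿⠿⠿⠿⠿⠀⠀⠀⠀

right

⠀⠀⠀⠀⠀⠀⠀⠀⠀⠀⠀
⠀⠀⠀⠀⠀⠀⠀⠀⠀⠀⠀
⠿⠿⠿⠿⠿⠿⠂⠿⠀⠀⠀
⠿⠿⠂⠂⠂⠂⠂⠂⠀⠀⠀
⠿⠿⠂⠂⠂⠂⠂⠂⠀⠀⠀
⠿⠿⠂⠂⠂⣾⠂⠂⠀⠀⠀
⠂⠂⠂⠂⠂⠂⠂⠂⠀⠀⠀
⠿⠿⠂⠂⠂⠂⠂⠶⠀⠀⠀
⠿⠿⠂⠂⠂⠂⠀⠀⠀⠀⠀
⠿⠿⠿⠿⠿⠿⠀⠀⠀⠀⠀
⠀⠿⠿⠿⠿⠿⠀⠀⠀⠀⠀

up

⠀⠀⠀⠀⠀⠀⠀⠀⠀⠀⠀
⠀⠀⠀⠀⠀⠀⠀⠀⠀⠀⠀
⠀⠀⠀⠀⠀⠀⠀⠀⠀⠀⠀
⠿⠿⠿⠿⠿⠿⠂⠿⠀⠀⠀
⠿⠿⠂⠂⠂⠂⠂⠂⠀⠀⠀
⠿⠿⠂⠂⠂⣾⠂⠂⠀⠀⠀
⠿⠿⠂⠂⠂⠂⠂⠂⠀⠀⠀
⠂⠂⠂⠂⠂⠂⠂⠂⠀⠀⠀
⠿⠿⠂⠂⠂⠂⠂⠶⠀⠀⠀
⠿⠿⠂⠂⠂⠂⠀⠀⠀⠀⠀
⠿⠿⠿⠿⠿⠿⠀⠀⠀⠀⠀

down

⠀⠀⠀⠀⠀⠀⠀⠀⠀⠀⠀
⠀⠀⠀⠀⠀⠀⠀⠀⠀⠀⠀
⠿⠿⠿⠿⠿⠿⠂⠿⠀⠀⠀
⠿⠿⠂⠂⠂⠂⠂⠂⠀⠀⠀
⠿⠿⠂⠂⠂⠂⠂⠂⠀⠀⠀
⠿⠿⠂⠂⠂⣾⠂⠂⠀⠀⠀
⠂⠂⠂⠂⠂⠂⠂⠂⠀⠀⠀
⠿⠿⠂⠂⠂⠂⠂⠶⠀⠀⠀
⠿⠿⠂⠂⠂⠂⠀⠀⠀⠀⠀
⠿⠿⠿⠿⠿⠿⠀⠀⠀⠀⠀
⠀⠿⠿⠿⠿⠿⠀⠀⠀⠀⠀

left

⠀⠀⠀⠀⠀⠀⠀⠀⠀⠀⠀
⠀⠀⠀⠀⠀⠀⠀⠀⠀⠀⠀
⠀⠿⠿⠿⠿⠿⠿⠂⠿⠀⠀
⠀⠿⠿⠂⠂⠂⠂⠂⠂⠀⠀
⠀⠿⠿⠂⠂⠂⠂⠂⠂⠀⠀
⠀⠿⠿⠂⠂⣾⠂⠂⠂⠀⠀
⠀⠂⠂⠂⠂⠂⠂⠂⠂⠀⠀
⠀⠿⠿⠂⠂⠂⠂⠂⠶⠀⠀
⠀⠿⠿⠂⠂⠂⠂⠀⠀⠀⠀
⠀⠿⠿⠿⠿⠿⠿⠀⠀⠀⠀
⠀⠀⠿⠿⠿⠿⠿⠀⠀⠀⠀

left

⠀⠀⠀⠀⠀⠀⠀⠀⠀⠀⠀
⠀⠀⠀⠀⠀⠀⠀⠀⠀⠀⠀
⠀⠀⠿⠿⠿⠿⠿⠿⠂⠿⠀
⠀⠀⠿⠿⠂⠂⠂⠂⠂⠂⠀
⠀⠀⠿⠿⠂⠂⠂⠂⠂⠂⠀
⠀⠀⠿⠿⠂⣾⠂⠂⠂⠂⠀
⠀⠀⠂⠂⠂⠂⠂⠂⠂⠂⠀
⠀⠀⠿⠿⠂⠂⠂⠂⠂⠶⠀
⠀⠀⠿⠿⠂⠂⠂⠂⠀⠀⠀
⠀⠀⠿⠿⠿⠿⠿⠿⠀⠀⠀
⠀⠀⠀⠿⠿⠿⠿⠿⠀⠀⠀

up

⠀⠀⠀⠀⠀⠀⠀⠀⠀⠀⠀
⠀⠀⠀⠀⠀⠀⠀⠀⠀⠀⠀
⠀⠀⠀⠀⠀⠀⠀⠀⠀⠀⠀
⠀⠀⠿⠿⠿⠿⠿⠿⠂⠿⠀
⠀⠀⠿⠿⠂⠂⠂⠂⠂⠂⠀
⠀⠀⠿⠿⠂⣾⠂⠂⠂⠂⠀
⠀⠀⠿⠿⠂⠂⠂⠂⠂⠂⠀
⠀⠀⠂⠂⠂⠂⠂⠂⠂⠂⠀
⠀⠀⠿⠿⠂⠂⠂⠂⠂⠶⠀
⠀⠀⠿⠿⠂⠂⠂⠂⠀⠀⠀
⠀⠀⠿⠿⠿⠿⠿⠿⠀⠀⠀

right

⠀⠀⠀⠀⠀⠀⠀⠀⠀⠀⠀
⠀⠀⠀⠀⠀⠀⠀⠀⠀⠀⠀
⠀⠀⠀⠀⠀⠀⠀⠀⠀⠀⠀
⠀⠿⠿⠿⠿⠿⠿⠂⠿⠀⠀
⠀⠿⠿⠂⠂⠂⠂⠂⠂⠀⠀
⠀⠿⠿⠂⠂⣾⠂⠂⠂⠀⠀
⠀⠿⠿⠂⠂⠂⠂⠂⠂⠀⠀
⠀⠂⠂⠂⠂⠂⠂⠂⠂⠀⠀
⠀⠿⠿⠂⠂⠂⠂⠂⠶⠀⠀
⠀⠿⠿⠂⠂⠂⠂⠀⠀⠀⠀
⠀⠿⠿⠿⠿⠿⠿⠀⠀⠀⠀

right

⠀⠀⠀⠀⠀⠀⠀⠀⠀⠀⠀
⠀⠀⠀⠀⠀⠀⠀⠀⠀⠀⠀
⠀⠀⠀⠀⠀⠀⠀⠀⠀⠀⠀
⠿⠿⠿⠿⠿⠿⠂⠿⠀⠀⠀
⠿⠿⠂⠂⠂⠂⠂⠂⠀⠀⠀
⠿⠿⠂⠂⠂⣾⠂⠂⠀⠀⠀
⠿⠿⠂⠂⠂⠂⠂⠂⠀⠀⠀
⠂⠂⠂⠂⠂⠂⠂⠂⠀⠀⠀
⠿⠿⠂⠂⠂⠂⠂⠶⠀⠀⠀
⠿⠿⠂⠂⠂⠂⠀⠀⠀⠀⠀
⠿⠿⠿⠿⠿⠿⠀⠀⠀⠀⠀

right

⠀⠀⠀⠀⠀⠀⠀⠀⠀⠀⠀
⠀⠀⠀⠀⠀⠀⠀⠀⠀⠀⠀
⠀⠀⠀⠀⠀⠀⠀⠀⠀⠀⠀
⠿⠿⠿⠿⠿⠂⠿⠿⠀⠀⠀
⠿⠂⠂⠂⠂⠂⠂⠿⠀⠀⠀
⠿⠂⠂⠂⠂⣾⠂⠿⠀⠀⠀
⠿⠂⠂⠂⠂⠂⠂⠿⠀⠀⠀
⠂⠂⠂⠂⠂⠂⠂⠂⠀⠀⠀
⠿⠂⠂⠂⠂⠂⠶⠀⠀⠀⠀
⠿⠂⠂⠂⠂⠀⠀⠀⠀⠀⠀
⠿⠿⠿⠿⠿⠀⠀⠀⠀⠀⠀

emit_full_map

⠿⠿⠿⠿⠿⠿⠂⠿⠿
⠿⠿⠂⠂⠂⠂⠂⠂⠿
⠿⠿⠂⠂⠂⠂⣾⠂⠿
⠿⠿⠂⠂⠂⠂⠂⠂⠿
⠂⠂⠂⠂⠂⠂⠂⠂⠂
⠿⠿⠂⠂⠂⠂⠂⠶⠀
⠿⠿⠂⠂⠂⠂⠀⠀⠀
⠿⠿⠿⠿⠿⠿⠀⠀⠀
⠀⠿⠿⠿⠿⠿⠀⠀⠀

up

⠀⠀⠀⠀⠀⠀⠀⠀⠀⠀⠀
⠀⠀⠀⠀⠀⠀⠀⠀⠀⠀⠀
⠀⠀⠀⠀⠀⠀⠀⠀⠀⠀⠀
⠀⠀⠀⠿⠿⠂⠿⠿⠀⠀⠀
⠿⠿⠿⠿⠿⠂⠿⠿⠀⠀⠀
⠿⠂⠂⠂⠂⣾⠂⠿⠀⠀⠀
⠿⠂⠂⠂⠂⠂⠂⠿⠀⠀⠀
⠿⠂⠂⠂⠂⠂⠂⠿⠀⠀⠀
⠂⠂⠂⠂⠂⠂⠂⠂⠀⠀⠀
⠿⠂⠂⠂⠂⠂⠶⠀⠀⠀⠀
⠿⠂⠂⠂⠂⠀⠀⠀⠀⠀⠀

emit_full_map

⠀⠀⠀⠀⠿⠿⠂⠿⠿
⠿⠿⠿⠿⠿⠿⠂⠿⠿
⠿⠿⠂⠂⠂⠂⣾⠂⠿
⠿⠿⠂⠂⠂⠂⠂⠂⠿
⠿⠿⠂⠂⠂⠂⠂⠂⠿
⠂⠂⠂⠂⠂⠂⠂⠂⠂
⠿⠿⠂⠂⠂⠂⠂⠶⠀
⠿⠿⠂⠂⠂⠂⠀⠀⠀
⠿⠿⠿⠿⠿⠿⠀⠀⠀
⠀⠿⠿⠿⠿⠿⠀⠀⠀
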